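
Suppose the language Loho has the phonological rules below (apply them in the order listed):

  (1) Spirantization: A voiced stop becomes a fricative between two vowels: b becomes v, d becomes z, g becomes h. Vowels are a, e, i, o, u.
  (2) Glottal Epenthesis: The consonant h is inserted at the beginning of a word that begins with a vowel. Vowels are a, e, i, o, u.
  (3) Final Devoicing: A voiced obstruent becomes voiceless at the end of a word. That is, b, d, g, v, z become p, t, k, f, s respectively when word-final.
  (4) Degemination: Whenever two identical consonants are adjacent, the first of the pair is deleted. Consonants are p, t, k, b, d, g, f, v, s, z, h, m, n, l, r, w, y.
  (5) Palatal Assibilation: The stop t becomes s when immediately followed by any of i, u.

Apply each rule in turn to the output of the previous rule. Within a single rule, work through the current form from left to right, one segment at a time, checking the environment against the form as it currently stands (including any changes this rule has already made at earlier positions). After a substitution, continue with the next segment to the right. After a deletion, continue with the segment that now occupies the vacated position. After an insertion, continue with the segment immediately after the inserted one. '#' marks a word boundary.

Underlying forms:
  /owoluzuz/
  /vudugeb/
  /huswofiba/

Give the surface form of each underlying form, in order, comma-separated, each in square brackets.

/owoluzuz/:
  (1) Spirantization: no change — [owoluzuz]
  (2) Glottal Epenthesis: [owoluzuz] → [howoluzuz]
  (3) Final Devoicing: [howoluzuz] → [howoluzus]
  (4) Degemination: no change — [howoluzus]
  (5) Palatal Assibilation: no change — [howoluzus]
/vudugeb/:
  (1) Spirantization: [vudugeb] → [vuzuheb]
  (2) Glottal Epenthesis: no change — [vuzuheb]
  (3) Final Devoicing: [vuzuheb] → [vuzuhep]
  (4) Degemination: no change — [vuzuhep]
  (5) Palatal Assibilation: no change — [vuzuhep]
/huswofiba/:
  (1) Spirantization: [huswofiba] → [huswofiva]
  (2) Glottal Epenthesis: no change — [huswofiva]
  (3) Final Devoicing: no change — [huswofiva]
  (4) Degemination: no change — [huswofiva]
  (5) Palatal Assibilation: no change — [huswofiva]

[howoluzus], [vuzuhep], [huswofiva]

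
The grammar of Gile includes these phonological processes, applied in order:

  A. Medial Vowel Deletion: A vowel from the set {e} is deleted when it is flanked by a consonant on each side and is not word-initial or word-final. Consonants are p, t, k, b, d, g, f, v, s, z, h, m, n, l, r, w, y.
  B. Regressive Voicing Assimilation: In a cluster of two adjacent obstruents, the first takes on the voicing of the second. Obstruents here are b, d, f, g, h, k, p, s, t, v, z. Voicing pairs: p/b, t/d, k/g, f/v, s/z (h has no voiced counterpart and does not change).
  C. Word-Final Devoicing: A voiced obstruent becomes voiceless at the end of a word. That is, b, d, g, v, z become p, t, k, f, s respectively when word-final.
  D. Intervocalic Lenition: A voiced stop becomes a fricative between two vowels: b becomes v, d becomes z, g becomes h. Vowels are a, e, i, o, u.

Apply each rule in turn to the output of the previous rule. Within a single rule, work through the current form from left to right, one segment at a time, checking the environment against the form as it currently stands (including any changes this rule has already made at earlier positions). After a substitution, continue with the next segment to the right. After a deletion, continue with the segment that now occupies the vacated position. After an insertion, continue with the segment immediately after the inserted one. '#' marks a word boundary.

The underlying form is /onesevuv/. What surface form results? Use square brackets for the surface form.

[onzvuf]

A Medial Vowel Deletion: [onesevuv] → [onsvuv]
B Regressive Voicing Assimilation: [onsvuv] → [onzvuv]
C Word-Final Devoicing: [onzvuv] → [onzvuf]
D Intervocalic Lenition: no change — [onzvuf]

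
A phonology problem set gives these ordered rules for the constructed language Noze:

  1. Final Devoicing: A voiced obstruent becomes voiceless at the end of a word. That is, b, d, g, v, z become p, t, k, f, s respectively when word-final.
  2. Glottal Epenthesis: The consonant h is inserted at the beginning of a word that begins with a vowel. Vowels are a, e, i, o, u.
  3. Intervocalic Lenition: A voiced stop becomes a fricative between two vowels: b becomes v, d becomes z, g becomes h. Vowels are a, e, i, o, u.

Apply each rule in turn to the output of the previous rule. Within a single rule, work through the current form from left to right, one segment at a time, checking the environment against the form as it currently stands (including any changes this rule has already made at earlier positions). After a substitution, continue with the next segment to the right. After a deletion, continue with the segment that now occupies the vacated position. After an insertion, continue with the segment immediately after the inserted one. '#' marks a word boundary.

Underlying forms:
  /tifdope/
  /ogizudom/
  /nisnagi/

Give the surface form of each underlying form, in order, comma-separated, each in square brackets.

[tifdope], [hohizuzom], [nisnahi]

/tifdope/:
  1 Final Devoicing: no change — [tifdope]
  2 Glottal Epenthesis: no change — [tifdope]
  3 Intervocalic Lenition: no change — [tifdope]
/ogizudom/:
  1 Final Devoicing: no change — [ogizudom]
  2 Glottal Epenthesis: [ogizudom] → [hogizudom]
  3 Intervocalic Lenition: [hogizudom] → [hohizuzom]
/nisnagi/:
  1 Final Devoicing: no change — [nisnagi]
  2 Glottal Epenthesis: no change — [nisnagi]
  3 Intervocalic Lenition: [nisnagi] → [nisnahi]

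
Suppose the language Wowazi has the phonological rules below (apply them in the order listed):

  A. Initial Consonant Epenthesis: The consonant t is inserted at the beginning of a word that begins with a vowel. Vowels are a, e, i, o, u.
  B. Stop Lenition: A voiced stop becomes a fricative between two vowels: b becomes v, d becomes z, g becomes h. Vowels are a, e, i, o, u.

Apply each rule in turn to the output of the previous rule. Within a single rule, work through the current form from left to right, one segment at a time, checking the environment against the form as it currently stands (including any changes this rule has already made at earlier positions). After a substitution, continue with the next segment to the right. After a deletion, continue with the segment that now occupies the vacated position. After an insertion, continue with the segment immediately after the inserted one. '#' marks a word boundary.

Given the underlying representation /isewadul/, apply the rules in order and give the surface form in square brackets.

[tisewazul]

A Initial Consonant Epenthesis: [isewadul] → [tisewadul]
B Stop Lenition: [tisewadul] → [tisewazul]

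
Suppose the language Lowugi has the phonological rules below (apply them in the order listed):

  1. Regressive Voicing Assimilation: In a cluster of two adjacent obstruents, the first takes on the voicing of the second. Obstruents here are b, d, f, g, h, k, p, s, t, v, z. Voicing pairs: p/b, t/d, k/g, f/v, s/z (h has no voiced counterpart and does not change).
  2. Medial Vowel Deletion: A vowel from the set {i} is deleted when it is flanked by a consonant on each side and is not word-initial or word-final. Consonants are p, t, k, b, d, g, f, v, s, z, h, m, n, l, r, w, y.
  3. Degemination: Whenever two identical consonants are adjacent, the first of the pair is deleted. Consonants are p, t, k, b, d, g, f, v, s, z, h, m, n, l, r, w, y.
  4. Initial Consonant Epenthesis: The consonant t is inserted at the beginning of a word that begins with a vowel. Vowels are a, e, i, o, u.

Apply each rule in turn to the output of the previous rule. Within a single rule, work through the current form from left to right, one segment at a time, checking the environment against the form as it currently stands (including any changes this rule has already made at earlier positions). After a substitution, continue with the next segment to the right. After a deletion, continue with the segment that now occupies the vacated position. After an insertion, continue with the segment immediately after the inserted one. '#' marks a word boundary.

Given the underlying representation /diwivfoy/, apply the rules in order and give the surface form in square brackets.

1 Regressive Voicing Assimilation: [diwivfoy] → [diwiffoy]
2 Medial Vowel Deletion: [diwiffoy] → [dwffoy]
3 Degemination: [dwffoy] → [dwfoy]
4 Initial Consonant Epenthesis: no change — [dwfoy]

[dwfoy]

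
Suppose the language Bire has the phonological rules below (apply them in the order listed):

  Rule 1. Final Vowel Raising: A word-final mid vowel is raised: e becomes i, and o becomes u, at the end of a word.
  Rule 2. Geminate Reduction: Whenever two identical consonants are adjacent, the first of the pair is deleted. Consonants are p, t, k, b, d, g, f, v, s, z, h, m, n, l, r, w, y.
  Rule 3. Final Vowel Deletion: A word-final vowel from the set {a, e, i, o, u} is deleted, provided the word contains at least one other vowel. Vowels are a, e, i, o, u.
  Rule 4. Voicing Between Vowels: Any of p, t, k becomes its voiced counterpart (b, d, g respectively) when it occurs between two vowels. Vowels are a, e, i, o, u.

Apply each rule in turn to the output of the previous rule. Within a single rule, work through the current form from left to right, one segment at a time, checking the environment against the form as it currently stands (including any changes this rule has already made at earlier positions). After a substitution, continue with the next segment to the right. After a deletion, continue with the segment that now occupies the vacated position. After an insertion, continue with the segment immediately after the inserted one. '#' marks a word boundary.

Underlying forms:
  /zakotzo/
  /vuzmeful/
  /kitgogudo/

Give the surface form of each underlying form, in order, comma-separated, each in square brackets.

[zagotz], [vuzmeful], [kitgogud]

/zakotzo/:
  Rule 1 Final Vowel Raising: [zakotzo] → [zakotzu]
  Rule 2 Geminate Reduction: no change — [zakotzu]
  Rule 3 Final Vowel Deletion: [zakotzu] → [zakotz]
  Rule 4 Voicing Between Vowels: [zakotz] → [zagotz]
/vuzmeful/:
  Rule 1 Final Vowel Raising: no change — [vuzmeful]
  Rule 2 Geminate Reduction: no change — [vuzmeful]
  Rule 3 Final Vowel Deletion: no change — [vuzmeful]
  Rule 4 Voicing Between Vowels: no change — [vuzmeful]
/kitgogudo/:
  Rule 1 Final Vowel Raising: [kitgogudo] → [kitgogudu]
  Rule 2 Geminate Reduction: no change — [kitgogudu]
  Rule 3 Final Vowel Deletion: [kitgogudu] → [kitgogud]
  Rule 4 Voicing Between Vowels: no change — [kitgogud]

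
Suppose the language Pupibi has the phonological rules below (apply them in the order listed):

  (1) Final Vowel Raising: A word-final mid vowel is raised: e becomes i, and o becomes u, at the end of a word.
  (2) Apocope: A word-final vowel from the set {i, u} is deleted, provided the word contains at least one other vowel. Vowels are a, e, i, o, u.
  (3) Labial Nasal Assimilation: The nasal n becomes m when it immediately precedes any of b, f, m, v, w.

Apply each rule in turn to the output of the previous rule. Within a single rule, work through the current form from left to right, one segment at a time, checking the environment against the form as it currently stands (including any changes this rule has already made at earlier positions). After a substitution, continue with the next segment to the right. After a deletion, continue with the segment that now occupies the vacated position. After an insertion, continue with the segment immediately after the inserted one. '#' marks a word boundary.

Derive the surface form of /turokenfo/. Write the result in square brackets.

[turokemf]

(1) Final Vowel Raising: [turokenfo] → [turokenfu]
(2) Apocope: [turokenfu] → [turokenf]
(3) Labial Nasal Assimilation: [turokenf] → [turokemf]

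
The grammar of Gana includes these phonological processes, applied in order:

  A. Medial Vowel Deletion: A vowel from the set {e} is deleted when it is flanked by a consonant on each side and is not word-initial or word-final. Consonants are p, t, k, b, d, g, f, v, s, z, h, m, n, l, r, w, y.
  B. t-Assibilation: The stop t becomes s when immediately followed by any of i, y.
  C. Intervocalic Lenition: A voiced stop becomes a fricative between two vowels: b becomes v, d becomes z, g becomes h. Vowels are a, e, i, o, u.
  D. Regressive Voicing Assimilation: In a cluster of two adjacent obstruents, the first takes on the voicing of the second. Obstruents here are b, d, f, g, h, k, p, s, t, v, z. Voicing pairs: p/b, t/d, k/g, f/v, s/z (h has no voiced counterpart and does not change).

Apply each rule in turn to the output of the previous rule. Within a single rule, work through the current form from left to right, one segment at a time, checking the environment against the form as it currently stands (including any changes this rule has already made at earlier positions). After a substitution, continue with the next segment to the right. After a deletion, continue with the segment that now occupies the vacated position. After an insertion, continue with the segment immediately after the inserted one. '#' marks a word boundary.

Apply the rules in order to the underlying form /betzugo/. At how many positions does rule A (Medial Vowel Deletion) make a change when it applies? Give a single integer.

A Medial Vowel Deletion: [betzugo] → [btzugo]
B t-Assibilation: no change — [btzugo]
C Intervocalic Lenition: [btzugo] → [btzuho]
D Regressive Voicing Assimilation: [btzuho] → [pdzuho]
Rule A changed 1 position(s).

1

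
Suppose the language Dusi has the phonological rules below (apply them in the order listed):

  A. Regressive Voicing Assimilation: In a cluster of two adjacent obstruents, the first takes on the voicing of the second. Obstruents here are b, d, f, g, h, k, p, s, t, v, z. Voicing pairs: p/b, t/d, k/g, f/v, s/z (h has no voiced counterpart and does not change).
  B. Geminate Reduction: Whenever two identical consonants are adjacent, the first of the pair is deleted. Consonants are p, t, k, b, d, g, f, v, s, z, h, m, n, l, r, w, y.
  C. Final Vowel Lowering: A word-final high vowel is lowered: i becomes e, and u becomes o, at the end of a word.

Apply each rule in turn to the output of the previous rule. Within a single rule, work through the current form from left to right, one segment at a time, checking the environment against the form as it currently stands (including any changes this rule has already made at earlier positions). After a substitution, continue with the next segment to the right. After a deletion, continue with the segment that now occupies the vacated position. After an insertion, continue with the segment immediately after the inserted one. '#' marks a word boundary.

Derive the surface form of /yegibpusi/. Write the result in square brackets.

[yegipuse]

A Regressive Voicing Assimilation: [yegibpusi] → [yegippusi]
B Geminate Reduction: [yegippusi] → [yegipusi]
C Final Vowel Lowering: [yegipusi] → [yegipuse]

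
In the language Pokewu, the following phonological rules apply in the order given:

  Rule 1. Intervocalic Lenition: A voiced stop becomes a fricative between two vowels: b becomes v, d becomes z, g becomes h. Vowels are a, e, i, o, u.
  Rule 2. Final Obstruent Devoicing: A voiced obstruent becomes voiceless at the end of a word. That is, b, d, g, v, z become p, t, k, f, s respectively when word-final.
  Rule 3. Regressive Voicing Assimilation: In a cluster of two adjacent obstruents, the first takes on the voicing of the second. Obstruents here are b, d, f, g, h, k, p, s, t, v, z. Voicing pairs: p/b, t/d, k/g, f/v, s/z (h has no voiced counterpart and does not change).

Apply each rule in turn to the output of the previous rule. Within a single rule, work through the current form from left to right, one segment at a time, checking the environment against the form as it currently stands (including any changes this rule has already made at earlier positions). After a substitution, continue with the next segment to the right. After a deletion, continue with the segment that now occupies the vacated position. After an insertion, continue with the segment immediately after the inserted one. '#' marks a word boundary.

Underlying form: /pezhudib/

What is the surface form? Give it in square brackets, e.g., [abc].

Rule 1 Intervocalic Lenition: [pezhudib] → [pezhuzib]
Rule 2 Final Obstruent Devoicing: [pezhuzib] → [pezhuzip]
Rule 3 Regressive Voicing Assimilation: [pezhuzip] → [peshuzip]

[peshuzip]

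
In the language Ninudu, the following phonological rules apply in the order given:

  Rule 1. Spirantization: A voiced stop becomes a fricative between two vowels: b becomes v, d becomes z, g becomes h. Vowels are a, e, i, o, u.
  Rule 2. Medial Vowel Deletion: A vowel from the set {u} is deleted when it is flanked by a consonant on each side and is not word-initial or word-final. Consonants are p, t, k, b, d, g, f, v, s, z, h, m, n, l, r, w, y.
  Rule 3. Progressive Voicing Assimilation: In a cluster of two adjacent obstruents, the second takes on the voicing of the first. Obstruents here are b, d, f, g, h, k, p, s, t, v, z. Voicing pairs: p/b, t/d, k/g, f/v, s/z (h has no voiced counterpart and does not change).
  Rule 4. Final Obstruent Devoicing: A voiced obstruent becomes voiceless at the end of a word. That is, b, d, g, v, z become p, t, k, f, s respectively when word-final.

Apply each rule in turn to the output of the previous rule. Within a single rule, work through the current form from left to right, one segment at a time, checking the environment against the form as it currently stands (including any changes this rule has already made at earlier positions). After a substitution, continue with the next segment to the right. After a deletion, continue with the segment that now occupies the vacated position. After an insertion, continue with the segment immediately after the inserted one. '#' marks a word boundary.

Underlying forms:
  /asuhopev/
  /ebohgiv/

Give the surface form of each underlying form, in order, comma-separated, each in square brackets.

/asuhopev/:
  Rule 1 Spirantization: no change — [asuhopev]
  Rule 2 Medial Vowel Deletion: [asuhopev] → [ashopev]
  Rule 3 Progressive Voicing Assimilation: no change — [ashopev]
  Rule 4 Final Obstruent Devoicing: [ashopev] → [ashopef]
/ebohgiv/:
  Rule 1 Spirantization: [ebohgiv] → [evohgiv]
  Rule 2 Medial Vowel Deletion: no change — [evohgiv]
  Rule 3 Progressive Voicing Assimilation: [evohgiv] → [evohkiv]
  Rule 4 Final Obstruent Devoicing: [evohkiv] → [evohkif]

[ashopef], [evohkif]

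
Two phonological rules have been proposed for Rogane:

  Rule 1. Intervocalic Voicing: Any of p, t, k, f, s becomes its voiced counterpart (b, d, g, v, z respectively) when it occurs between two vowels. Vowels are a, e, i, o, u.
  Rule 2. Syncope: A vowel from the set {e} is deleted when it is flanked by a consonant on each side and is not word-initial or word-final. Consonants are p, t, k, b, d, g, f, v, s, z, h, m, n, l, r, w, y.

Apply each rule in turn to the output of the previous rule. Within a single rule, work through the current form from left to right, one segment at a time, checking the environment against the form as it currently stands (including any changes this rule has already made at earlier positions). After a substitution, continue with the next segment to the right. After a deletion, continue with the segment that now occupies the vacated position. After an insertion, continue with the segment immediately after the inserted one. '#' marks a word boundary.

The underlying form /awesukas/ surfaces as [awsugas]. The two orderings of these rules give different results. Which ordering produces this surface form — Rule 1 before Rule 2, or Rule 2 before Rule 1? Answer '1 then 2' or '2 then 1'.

2 then 1

Order 1 then 2:
  1 Intervocalic Voicing: [awesukas] → [awezugas]
  2 Syncope: [awezugas] → [awzugas]
  result: [awzugas]
Order 2 then 1:
  2 Syncope: [awesukas] → [awsukas]
  1 Intervocalic Voicing: [awsukas] → [awsugas]
  result: [awsugas]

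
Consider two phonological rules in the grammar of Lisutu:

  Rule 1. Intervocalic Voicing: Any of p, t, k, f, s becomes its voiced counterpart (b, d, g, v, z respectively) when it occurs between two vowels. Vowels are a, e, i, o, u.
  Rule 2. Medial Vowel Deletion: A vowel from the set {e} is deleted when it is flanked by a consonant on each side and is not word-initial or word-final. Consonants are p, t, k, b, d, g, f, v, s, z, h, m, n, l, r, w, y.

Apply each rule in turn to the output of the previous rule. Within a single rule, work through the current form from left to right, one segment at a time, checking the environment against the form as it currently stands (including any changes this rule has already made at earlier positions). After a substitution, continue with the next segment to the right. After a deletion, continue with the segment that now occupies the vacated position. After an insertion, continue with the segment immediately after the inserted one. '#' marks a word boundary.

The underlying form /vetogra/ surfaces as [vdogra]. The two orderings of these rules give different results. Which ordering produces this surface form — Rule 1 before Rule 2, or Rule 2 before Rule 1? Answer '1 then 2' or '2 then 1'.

Order 1 then 2:
  1 Intervocalic Voicing: [vetogra] → [vedogra]
  2 Medial Vowel Deletion: [vedogra] → [vdogra]
  result: [vdogra]
Order 2 then 1:
  2 Medial Vowel Deletion: [vetogra] → [vtogra]
  1 Intervocalic Voicing: no change — [vtogra]
  result: [vtogra]

1 then 2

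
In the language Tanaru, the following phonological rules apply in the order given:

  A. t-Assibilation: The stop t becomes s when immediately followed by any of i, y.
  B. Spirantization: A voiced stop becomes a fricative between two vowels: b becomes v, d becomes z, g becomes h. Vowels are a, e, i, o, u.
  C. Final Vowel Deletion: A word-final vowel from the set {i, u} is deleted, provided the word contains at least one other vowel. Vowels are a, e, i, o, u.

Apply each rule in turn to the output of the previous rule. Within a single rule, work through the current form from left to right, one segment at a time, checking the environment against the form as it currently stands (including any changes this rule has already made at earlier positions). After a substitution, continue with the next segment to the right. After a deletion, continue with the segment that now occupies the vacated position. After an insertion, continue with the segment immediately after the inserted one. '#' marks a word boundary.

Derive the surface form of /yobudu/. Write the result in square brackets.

A t-Assibilation: no change — [yobudu]
B Spirantization: [yobudu] → [yovuzu]
C Final Vowel Deletion: [yovuzu] → [yovuz]

[yovuz]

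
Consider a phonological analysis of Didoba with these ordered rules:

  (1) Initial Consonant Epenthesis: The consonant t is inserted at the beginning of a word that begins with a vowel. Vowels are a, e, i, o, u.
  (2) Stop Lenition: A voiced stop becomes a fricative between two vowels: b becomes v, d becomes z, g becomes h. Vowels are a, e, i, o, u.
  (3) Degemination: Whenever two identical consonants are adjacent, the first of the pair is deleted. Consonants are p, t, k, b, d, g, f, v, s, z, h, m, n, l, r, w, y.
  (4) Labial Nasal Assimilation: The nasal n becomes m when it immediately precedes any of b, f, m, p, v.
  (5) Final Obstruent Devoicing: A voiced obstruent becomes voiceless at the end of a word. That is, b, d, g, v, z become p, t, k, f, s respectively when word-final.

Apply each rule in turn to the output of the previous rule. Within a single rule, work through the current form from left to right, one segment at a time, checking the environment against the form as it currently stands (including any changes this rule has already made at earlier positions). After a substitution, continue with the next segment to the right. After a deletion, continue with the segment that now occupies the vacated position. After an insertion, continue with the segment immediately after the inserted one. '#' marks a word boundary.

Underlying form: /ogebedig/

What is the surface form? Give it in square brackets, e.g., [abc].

(1) Initial Consonant Epenthesis: [ogebedig] → [togebedig]
(2) Stop Lenition: [togebedig] → [tohevezig]
(3) Degemination: no change — [tohevezig]
(4) Labial Nasal Assimilation: no change — [tohevezig]
(5) Final Obstruent Devoicing: [tohevezig] → [tohevezik]

[tohevezik]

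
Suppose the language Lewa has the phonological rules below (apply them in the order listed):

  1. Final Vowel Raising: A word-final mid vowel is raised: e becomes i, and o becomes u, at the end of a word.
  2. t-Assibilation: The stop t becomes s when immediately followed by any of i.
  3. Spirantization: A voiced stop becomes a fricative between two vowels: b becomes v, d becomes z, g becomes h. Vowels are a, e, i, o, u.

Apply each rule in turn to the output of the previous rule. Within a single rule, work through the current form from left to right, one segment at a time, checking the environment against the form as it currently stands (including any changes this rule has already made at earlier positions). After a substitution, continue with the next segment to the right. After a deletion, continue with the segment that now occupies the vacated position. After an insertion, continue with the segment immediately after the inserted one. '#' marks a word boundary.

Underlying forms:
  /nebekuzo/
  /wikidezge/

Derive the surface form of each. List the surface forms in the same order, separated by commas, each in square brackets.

/nebekuzo/:
  1 Final Vowel Raising: [nebekuzo] → [nebekuzu]
  2 t-Assibilation: no change — [nebekuzu]
  3 Spirantization: [nebekuzu] → [nevekuzu]
/wikidezge/:
  1 Final Vowel Raising: [wikidezge] → [wikidezgi]
  2 t-Assibilation: no change — [wikidezgi]
  3 Spirantization: [wikidezgi] → [wikizezgi]

[nevekuzu], [wikizezgi]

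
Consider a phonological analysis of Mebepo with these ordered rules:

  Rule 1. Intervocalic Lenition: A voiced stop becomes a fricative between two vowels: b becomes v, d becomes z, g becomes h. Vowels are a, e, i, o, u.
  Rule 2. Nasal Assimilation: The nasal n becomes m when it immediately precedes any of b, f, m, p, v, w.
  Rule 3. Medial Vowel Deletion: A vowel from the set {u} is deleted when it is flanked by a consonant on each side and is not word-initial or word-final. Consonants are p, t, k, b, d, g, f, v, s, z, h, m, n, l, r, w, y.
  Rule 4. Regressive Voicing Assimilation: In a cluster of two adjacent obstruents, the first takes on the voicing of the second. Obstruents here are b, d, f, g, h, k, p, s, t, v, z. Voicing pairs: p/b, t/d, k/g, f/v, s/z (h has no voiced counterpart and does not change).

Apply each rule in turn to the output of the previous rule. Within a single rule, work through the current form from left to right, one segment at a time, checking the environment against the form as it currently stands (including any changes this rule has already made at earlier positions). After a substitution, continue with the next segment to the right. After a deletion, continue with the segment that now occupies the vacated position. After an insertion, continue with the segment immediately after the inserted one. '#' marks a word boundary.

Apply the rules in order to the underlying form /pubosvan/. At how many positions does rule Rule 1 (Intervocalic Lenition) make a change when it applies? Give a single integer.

Rule 1 Intervocalic Lenition: [pubosvan] → [puvosvan]
Rule 2 Nasal Assimilation: no change — [puvosvan]
Rule 3 Medial Vowel Deletion: [puvosvan] → [pvosvan]
Rule 4 Regressive Voicing Assimilation: [pvosvan] → [bvozvan]
Rule Rule 1 changed 1 position(s).

1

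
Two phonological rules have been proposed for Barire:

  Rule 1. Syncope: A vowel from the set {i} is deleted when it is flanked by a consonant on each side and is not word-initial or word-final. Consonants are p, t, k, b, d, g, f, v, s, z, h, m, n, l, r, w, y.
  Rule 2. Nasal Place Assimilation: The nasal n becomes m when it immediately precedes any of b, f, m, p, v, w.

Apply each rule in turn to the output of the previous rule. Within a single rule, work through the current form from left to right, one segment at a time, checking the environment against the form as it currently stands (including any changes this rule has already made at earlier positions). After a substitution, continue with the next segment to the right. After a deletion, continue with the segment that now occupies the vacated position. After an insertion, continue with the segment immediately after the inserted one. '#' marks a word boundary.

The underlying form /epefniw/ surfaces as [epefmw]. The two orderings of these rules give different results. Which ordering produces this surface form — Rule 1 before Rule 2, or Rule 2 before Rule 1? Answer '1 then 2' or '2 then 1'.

1 then 2

Order 1 then 2:
  1 Syncope: [epefniw] → [epefnw]
  2 Nasal Place Assimilation: [epefnw] → [epefmw]
  result: [epefmw]
Order 2 then 1:
  2 Nasal Place Assimilation: no change — [epefniw]
  1 Syncope: [epefniw] → [epefnw]
  result: [epefnw]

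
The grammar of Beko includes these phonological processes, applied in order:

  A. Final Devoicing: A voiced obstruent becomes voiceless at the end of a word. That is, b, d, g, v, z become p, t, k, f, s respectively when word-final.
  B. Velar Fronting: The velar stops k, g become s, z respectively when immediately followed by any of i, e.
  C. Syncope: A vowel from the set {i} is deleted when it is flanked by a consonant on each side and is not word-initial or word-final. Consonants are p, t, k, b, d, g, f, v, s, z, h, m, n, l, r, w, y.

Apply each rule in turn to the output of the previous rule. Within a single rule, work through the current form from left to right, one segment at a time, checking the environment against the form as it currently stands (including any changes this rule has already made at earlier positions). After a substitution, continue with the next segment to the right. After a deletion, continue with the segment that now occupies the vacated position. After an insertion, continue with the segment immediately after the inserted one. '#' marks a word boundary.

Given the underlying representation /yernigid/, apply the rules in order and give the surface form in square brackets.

[yernzt]

A Final Devoicing: [yernigid] → [yernigit]
B Velar Fronting: [yernigit] → [yernizit]
C Syncope: [yernizit] → [yernzt]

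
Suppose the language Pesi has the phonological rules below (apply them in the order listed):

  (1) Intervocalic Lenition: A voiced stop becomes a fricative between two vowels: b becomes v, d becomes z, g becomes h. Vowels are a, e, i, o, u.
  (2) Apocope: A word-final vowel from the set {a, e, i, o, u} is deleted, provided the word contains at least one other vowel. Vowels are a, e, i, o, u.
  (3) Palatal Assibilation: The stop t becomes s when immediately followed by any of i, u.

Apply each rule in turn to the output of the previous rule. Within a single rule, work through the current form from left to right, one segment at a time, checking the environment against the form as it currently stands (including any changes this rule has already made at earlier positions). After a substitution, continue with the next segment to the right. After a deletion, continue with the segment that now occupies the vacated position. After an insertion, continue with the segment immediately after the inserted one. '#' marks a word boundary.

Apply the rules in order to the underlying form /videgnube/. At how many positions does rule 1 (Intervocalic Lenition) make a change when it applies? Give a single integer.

2

(1) Intervocalic Lenition: [videgnube] → [vizegnuve]
(2) Apocope: [vizegnuve] → [vizegnuv]
(3) Palatal Assibilation: no change — [vizegnuv]
Rule 1 changed 2 position(s).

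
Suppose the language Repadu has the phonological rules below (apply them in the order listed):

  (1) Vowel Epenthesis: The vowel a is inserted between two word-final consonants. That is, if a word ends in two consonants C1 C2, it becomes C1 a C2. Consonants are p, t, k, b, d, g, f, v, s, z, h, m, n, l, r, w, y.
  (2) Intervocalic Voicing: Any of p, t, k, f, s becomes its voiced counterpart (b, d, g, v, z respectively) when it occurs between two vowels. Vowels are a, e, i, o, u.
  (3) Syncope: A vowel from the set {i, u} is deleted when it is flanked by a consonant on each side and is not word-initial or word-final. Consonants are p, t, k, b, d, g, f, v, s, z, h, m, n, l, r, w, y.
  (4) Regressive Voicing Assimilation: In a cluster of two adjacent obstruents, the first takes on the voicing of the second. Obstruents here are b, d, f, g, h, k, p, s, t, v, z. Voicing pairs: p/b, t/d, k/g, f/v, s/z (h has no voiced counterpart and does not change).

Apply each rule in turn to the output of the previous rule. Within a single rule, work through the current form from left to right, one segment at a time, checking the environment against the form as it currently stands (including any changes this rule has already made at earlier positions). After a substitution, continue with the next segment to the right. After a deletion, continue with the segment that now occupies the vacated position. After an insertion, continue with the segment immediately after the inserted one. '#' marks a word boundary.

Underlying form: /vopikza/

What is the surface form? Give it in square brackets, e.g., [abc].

[vopgza]

(1) Vowel Epenthesis: no change — [vopikza]
(2) Intervocalic Voicing: [vopikza] → [vobikza]
(3) Syncope: [vobikza] → [vobkza]
(4) Regressive Voicing Assimilation: [vobkza] → [vopgza]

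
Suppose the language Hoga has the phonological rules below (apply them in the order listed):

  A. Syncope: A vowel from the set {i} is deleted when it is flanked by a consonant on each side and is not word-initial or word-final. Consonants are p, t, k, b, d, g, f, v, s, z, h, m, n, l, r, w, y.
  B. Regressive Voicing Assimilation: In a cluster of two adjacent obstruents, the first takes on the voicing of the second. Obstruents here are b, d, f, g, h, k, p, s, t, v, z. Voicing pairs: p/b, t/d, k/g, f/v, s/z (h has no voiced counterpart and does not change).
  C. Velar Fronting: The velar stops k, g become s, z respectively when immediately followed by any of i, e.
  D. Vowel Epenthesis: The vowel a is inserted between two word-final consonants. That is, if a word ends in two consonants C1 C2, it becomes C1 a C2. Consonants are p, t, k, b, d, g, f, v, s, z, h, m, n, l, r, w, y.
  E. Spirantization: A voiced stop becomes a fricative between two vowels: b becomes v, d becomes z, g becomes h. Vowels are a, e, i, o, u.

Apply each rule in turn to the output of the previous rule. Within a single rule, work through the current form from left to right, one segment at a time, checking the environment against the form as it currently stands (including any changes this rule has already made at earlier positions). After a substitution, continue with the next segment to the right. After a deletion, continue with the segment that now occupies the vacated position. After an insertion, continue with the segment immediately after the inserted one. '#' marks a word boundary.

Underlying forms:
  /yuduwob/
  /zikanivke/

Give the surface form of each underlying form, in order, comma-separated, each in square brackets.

/yuduwob/:
  A Syncope: no change — [yuduwob]
  B Regressive Voicing Assimilation: no change — [yuduwob]
  C Velar Fronting: no change — [yuduwob]
  D Vowel Epenthesis: no change — [yuduwob]
  E Spirantization: [yuduwob] → [yuzuwob]
/zikanivke/:
  A Syncope: [zikanivke] → [zkanvke]
  B Regressive Voicing Assimilation: [zkanvke] → [skanfke]
  C Velar Fronting: [skanfke] → [skanfse]
  D Vowel Epenthesis: no change — [skanfse]
  E Spirantization: no change — [skanfse]

[yuzuwob], [skanfse]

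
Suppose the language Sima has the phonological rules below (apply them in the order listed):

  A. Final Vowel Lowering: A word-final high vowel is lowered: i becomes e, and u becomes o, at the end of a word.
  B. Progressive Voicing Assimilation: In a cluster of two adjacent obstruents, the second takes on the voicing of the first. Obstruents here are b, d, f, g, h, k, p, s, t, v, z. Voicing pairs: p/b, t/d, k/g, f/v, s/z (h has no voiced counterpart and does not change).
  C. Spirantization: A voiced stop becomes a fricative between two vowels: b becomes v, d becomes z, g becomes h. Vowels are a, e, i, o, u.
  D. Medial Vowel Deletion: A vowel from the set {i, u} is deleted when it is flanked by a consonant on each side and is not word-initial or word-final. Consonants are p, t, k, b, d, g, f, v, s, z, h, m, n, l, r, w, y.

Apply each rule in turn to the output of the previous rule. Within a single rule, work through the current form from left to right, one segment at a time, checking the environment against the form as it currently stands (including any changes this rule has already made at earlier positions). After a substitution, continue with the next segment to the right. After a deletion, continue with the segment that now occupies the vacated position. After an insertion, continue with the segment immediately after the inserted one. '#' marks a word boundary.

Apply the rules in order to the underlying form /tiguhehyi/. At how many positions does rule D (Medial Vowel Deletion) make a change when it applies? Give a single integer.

2

A Final Vowel Lowering: [tiguhehyi] → [tiguhehye]
B Progressive Voicing Assimilation: no change — [tiguhehye]
C Spirantization: [tiguhehye] → [tihuhehye]
D Medial Vowel Deletion: [tihuhehye] → [thhehye]
Rule D changed 2 position(s).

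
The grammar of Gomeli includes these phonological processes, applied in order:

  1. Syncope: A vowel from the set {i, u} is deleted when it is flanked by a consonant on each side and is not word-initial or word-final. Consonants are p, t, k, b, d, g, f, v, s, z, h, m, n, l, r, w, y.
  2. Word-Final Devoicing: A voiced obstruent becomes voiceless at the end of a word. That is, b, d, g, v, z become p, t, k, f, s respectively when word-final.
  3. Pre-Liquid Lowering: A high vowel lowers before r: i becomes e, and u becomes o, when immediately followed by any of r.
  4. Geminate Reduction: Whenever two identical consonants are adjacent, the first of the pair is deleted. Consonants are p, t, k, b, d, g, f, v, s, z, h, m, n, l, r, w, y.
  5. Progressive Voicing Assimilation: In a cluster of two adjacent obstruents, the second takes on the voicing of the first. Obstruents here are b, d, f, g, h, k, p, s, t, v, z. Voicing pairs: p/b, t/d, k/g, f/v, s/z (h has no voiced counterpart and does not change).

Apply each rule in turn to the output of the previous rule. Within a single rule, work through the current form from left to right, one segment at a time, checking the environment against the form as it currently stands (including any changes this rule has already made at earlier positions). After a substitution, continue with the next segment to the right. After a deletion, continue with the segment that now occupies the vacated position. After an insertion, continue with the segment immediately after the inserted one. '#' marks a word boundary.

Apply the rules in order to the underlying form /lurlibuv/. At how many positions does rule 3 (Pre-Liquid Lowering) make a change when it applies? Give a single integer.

1 Syncope: [lurlibuv] → [lrlbv]
2 Word-Final Devoicing: [lrlbv] → [lrlbf]
3 Pre-Liquid Lowering: no change — [lrlbf]
4 Geminate Reduction: no change — [lrlbf]
5 Progressive Voicing Assimilation: [lrlbf] → [lrlbv]
Rule 3 changed 0 position(s).

0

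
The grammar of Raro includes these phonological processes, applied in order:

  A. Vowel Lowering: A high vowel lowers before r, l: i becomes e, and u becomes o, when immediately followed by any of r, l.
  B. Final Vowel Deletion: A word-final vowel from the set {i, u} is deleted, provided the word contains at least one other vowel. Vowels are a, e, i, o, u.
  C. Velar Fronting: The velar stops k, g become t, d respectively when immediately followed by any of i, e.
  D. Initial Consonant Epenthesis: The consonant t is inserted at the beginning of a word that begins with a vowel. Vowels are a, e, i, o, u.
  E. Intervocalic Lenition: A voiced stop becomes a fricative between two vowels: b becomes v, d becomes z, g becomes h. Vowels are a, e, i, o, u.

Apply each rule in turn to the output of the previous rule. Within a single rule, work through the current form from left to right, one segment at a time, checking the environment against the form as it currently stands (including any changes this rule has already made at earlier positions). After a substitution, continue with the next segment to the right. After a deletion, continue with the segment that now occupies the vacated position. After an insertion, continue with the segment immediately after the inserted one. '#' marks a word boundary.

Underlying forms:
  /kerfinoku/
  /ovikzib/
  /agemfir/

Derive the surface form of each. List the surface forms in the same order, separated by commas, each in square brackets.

/kerfinoku/:
  A Vowel Lowering: no change — [kerfinoku]
  B Final Vowel Deletion: [kerfinoku] → [kerfinok]
  C Velar Fronting: [kerfinok] → [terfinok]
  D Initial Consonant Epenthesis: no change — [terfinok]
  E Intervocalic Lenition: no change — [terfinok]
/ovikzib/:
  A Vowel Lowering: no change — [ovikzib]
  B Final Vowel Deletion: no change — [ovikzib]
  C Velar Fronting: no change — [ovikzib]
  D Initial Consonant Epenthesis: [ovikzib] → [tovikzib]
  E Intervocalic Lenition: no change — [tovikzib]
/agemfir/:
  A Vowel Lowering: [agemfir] → [agemfer]
  B Final Vowel Deletion: no change — [agemfer]
  C Velar Fronting: [agemfer] → [ademfer]
  D Initial Consonant Epenthesis: [ademfer] → [tademfer]
  E Intervocalic Lenition: [tademfer] → [tazemfer]

[terfinok], [tovikzib], [tazemfer]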